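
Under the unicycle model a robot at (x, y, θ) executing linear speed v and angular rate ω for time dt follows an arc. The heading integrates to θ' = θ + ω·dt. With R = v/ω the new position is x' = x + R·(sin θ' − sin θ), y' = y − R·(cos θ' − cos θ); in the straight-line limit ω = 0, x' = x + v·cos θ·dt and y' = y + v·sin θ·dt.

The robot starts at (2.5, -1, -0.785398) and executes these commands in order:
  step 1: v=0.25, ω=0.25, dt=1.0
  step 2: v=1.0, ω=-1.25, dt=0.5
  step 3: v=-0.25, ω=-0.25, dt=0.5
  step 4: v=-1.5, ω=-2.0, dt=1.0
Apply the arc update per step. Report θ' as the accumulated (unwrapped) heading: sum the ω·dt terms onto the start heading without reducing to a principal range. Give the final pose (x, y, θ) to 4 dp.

step 1: θ'=-0.5354 (R=1.0000) → pose (2.6969, -1.1530, -0.5354)
step 2: θ'=-1.1604 (R=-0.8000) → pose (3.0223, -1.5218, -1.1604)
step 3: θ'=-1.2854 (R=1.0000) → pose (2.9798, -1.4044, -1.2854)
step 4: θ'=-3.2854 (R=0.7500) → pose (3.8069, -0.4510, -3.2854)

(3.8069, -0.4510, -3.2854)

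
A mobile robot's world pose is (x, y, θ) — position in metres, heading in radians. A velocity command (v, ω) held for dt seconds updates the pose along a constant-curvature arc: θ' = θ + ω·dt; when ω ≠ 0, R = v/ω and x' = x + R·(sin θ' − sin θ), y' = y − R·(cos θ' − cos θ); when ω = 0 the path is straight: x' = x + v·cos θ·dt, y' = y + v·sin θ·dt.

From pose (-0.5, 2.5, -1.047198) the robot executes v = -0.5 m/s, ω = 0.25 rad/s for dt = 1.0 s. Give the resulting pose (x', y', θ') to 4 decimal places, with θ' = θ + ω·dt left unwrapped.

(-0.8012, 2.8974, -0.7972)

θ' = -1.0472 + 0.25·1.0 = -0.7972
R = v/ω = -0.5/0.25 = -2.0000
x' = -0.5 + -2.0000·(sin -0.7972 − sin -1.0472) = -0.8012
y' = 2.5 − -2.0000·(cos -0.7972 − cos -1.0472) = 2.8974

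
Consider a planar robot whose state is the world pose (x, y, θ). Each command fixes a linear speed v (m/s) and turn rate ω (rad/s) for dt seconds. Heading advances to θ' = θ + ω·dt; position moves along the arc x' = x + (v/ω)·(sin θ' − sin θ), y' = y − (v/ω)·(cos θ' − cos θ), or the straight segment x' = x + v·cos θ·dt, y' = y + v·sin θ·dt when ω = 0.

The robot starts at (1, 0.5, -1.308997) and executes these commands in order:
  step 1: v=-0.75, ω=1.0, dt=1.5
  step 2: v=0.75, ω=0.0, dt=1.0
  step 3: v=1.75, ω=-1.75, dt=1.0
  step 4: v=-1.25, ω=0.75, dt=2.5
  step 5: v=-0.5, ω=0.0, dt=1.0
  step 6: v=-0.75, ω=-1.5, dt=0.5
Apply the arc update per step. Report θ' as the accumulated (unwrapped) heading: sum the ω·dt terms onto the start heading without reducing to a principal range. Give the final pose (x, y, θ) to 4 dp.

(-0.9661, 1.6453, -0.4340)

step 1: θ'=0.1910 (R=-0.7500) → pose (0.1332, 1.0422, 0.1910)
step 2: θ'=0.1910 (straight) → pose (0.8695, 1.1846, 0.1910)
step 3: θ'=-1.5590 (R=-1.0000) → pose (2.0593, 0.2146, -1.5590)
step 4: θ'=0.3160 (R=-1.6667) → pose (-0.1252, 1.7791, 0.3160)
step 5: θ'=0.3160 (straight) → pose (-0.6004, 1.6237, 0.3160)
step 6: θ'=-0.4340 (R=0.5000) → pose (-0.9661, 1.6453, -0.4340)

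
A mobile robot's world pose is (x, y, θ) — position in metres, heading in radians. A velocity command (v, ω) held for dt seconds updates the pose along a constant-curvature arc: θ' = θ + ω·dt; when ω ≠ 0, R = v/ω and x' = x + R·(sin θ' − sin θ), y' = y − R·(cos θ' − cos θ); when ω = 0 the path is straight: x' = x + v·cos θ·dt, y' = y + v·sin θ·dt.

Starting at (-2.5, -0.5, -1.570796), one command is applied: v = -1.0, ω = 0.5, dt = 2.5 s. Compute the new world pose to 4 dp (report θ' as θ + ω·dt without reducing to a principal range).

θ' = -1.5708 + 0.5·2.5 = -0.3208
R = v/ω = -1.0/0.5 = -2.0000
x' = -2.5 + -2.0000·(sin -0.3208 − sin -1.5708) = -3.8694
y' = -0.5 − -2.0000·(cos -0.3208 − cos -1.5708) = 1.3980

(-3.8694, 1.3980, -0.3208)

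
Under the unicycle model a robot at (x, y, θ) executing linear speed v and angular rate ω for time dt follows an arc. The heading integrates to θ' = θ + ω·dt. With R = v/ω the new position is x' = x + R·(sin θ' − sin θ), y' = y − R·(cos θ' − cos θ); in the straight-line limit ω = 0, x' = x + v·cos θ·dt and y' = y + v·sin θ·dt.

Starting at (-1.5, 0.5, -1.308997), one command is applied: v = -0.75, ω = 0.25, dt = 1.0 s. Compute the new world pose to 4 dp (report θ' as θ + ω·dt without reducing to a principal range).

θ' = -1.3090 + 0.25·1.0 = -1.0590
R = v/ω = -0.75/0.25 = -3.0000
x' = -1.5 + -3.0000·(sin -1.0590 − sin -1.3090) = -1.7822
y' = 0.5 − -3.0000·(cos -1.0590 − cos -1.3090) = 1.1928

(-1.7822, 1.1928, -1.0590)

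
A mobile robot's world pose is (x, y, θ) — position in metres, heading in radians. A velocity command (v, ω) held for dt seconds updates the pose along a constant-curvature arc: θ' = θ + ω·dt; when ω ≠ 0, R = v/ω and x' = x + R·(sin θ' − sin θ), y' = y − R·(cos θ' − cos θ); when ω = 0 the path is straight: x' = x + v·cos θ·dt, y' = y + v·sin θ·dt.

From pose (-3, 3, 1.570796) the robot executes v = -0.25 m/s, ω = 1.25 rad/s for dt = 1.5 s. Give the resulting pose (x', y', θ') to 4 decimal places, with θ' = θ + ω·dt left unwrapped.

(-2.7401, 2.8092, 3.4458)

θ' = 1.5708 + 1.25·1.5 = 3.4458
R = v/ω = -0.25/1.25 = -0.2000
x' = -3 + -0.2000·(sin 3.4458 − sin 1.5708) = -2.7401
y' = 3 − -0.2000·(cos 3.4458 − cos 1.5708) = 2.8092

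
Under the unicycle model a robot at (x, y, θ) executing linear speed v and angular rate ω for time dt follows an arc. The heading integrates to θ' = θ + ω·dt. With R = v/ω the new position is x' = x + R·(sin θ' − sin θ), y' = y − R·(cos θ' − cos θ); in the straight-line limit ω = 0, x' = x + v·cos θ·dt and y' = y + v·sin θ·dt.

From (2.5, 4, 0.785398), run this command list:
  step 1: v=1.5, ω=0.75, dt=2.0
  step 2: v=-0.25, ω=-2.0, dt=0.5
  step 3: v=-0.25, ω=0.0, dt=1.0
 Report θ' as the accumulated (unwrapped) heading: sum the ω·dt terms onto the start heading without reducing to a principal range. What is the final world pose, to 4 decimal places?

(2.5516, 6.3679, 1.2854)

step 1: θ'=2.2854 (R=2.0000) → pose (2.5965, 6.7248, 2.2854)
step 2: θ'=1.2854 (R=0.1250) → pose (2.6220, 6.6077, 1.2854)
step 3: θ'=1.2854 (straight) → pose (2.5516, 6.3679, 1.2854)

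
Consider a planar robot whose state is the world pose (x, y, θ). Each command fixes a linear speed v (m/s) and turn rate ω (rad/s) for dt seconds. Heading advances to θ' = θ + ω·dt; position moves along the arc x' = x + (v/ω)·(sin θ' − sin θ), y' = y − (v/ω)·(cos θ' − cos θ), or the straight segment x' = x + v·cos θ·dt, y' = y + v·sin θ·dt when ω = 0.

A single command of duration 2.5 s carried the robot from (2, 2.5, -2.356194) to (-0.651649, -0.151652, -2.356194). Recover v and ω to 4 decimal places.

v = 1.5000, ω = 0.0000

Δθ = -2.356194 − -2.356194 = 0.000000
ω = Δθ/dt = 0.000000/2.5 = 0.0000
ω = 0 → v = (Δx·cos θ + Δy·sin θ)/dt = 1.5000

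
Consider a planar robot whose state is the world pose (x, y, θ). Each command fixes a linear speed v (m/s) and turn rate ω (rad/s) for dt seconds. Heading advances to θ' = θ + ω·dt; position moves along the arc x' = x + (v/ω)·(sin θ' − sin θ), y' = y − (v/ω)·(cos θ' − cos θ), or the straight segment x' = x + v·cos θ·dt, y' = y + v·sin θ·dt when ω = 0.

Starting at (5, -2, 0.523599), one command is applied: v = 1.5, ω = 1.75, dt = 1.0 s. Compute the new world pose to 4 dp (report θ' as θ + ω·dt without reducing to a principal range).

θ' = 0.5236 + 1.75·1.0 = 2.2736
R = v/ω = 1.5/1.75 = 0.8571
x' = 5 + 0.8571·(sin 2.2736 − sin 0.5236) = 5.2255
y' = -2 − 0.8571·(cos 2.2736 − cos 0.5236) = -0.7037

(5.2255, -0.7037, 2.2736)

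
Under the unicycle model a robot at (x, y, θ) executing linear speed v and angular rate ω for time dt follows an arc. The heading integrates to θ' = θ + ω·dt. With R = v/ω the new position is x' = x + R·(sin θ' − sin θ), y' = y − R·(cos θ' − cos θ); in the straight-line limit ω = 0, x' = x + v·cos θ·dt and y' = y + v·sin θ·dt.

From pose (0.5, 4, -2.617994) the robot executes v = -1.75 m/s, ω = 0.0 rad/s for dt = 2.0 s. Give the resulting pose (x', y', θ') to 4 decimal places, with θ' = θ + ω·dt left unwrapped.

θ' = -2.6180 + 0.0·2.0 = -2.6180
ω = 0 → straight: x' = 0.5 + -1.75·cos(-2.6180)·2.0 = 3.5311
y' = 4 + -1.75·sin(-2.6180)·2.0 = 5.7500

(3.5311, 5.7500, -2.6180)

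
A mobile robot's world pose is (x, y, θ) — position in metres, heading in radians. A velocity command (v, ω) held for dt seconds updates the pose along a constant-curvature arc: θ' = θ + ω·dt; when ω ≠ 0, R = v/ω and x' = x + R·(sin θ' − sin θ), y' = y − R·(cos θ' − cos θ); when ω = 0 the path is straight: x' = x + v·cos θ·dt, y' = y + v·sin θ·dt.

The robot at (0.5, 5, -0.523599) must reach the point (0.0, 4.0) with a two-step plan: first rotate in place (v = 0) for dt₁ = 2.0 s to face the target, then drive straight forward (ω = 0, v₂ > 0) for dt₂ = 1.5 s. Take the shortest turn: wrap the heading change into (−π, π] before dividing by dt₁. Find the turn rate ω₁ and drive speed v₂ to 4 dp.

heading to target = atan2(4−5, 0−0.5) = -2.0344
Δθ = wrap(-2.0344 − -0.5236) = -1.5108; ω₁ = Δθ/dt₁ = -0.7554
distance = √((0−0.5)² + (4−5)²) = 1.1180; v₂ = distance/dt₂ = 0.7454

ω₁ = -0.7554, v₂ = 0.7454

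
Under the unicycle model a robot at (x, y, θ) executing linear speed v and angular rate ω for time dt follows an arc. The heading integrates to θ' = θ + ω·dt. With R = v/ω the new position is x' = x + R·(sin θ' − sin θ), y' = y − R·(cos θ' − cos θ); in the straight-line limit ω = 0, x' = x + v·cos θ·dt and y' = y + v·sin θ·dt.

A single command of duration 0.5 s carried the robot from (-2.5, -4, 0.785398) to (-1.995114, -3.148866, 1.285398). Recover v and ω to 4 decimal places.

Δθ = 1.285398 − 0.785398 = 0.500000
ω = Δθ/dt = 0.500000/0.5 = 1.0000
R = −Δy/(cos θ' − cos θ) = 2.0000
v = R·ω = 2.0000·1.0000 = 2.0000

v = 2.0000, ω = 1.0000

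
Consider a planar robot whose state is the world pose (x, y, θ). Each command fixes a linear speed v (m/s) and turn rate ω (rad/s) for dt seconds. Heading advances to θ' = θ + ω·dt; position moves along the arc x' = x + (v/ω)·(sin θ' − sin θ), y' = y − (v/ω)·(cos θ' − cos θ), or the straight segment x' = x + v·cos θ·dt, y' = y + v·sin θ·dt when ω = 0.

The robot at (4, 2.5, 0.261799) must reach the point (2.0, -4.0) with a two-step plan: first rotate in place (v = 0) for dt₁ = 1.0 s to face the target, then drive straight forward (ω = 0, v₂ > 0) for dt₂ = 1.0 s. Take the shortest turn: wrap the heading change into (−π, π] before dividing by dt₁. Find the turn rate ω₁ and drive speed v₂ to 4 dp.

heading to target = atan2(-4−2.5, 2−4) = -1.8693
Δθ = wrap(-1.8693 − 0.2618) = -2.1311; ω₁ = Δθ/dt₁ = -2.1311
distance = √((2−4)² + (-4−2.5)²) = 6.8007; v₂ = distance/dt₂ = 6.8007

ω₁ = -2.1311, v₂ = 6.8007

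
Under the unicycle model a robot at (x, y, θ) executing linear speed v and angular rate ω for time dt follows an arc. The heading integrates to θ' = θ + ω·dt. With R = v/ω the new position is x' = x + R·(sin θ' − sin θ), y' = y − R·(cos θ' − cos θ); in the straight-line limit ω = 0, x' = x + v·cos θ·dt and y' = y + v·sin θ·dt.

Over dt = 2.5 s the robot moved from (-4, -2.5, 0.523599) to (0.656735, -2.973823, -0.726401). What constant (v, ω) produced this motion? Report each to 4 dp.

v = 2.0000, ω = -0.5000

Δθ = -0.726401 − 0.523599 = -1.250000
ω = Δθ/dt = -1.250000/2.5 = -0.5000
R = Δx/(sin θ' − sin θ) = -4.0000
v = R·ω = -4.0000·-0.5000 = 2.0000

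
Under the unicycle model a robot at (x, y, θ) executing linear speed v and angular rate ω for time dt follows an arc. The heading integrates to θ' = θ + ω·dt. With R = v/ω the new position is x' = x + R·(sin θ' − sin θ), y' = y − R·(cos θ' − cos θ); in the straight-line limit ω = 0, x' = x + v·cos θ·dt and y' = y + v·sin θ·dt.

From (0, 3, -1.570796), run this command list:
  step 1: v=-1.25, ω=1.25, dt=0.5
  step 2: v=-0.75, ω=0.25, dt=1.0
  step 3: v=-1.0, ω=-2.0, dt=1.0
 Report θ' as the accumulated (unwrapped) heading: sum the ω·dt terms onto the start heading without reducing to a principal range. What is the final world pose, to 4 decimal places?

step 1: θ'=-0.9458 (R=-1.0000) → pose (-0.1890, 3.5851, -0.9458)
step 2: θ'=-0.6958 (R=-3.0000) → pose (-0.6989, 4.1324, -0.6958)
step 3: θ'=-2.6958 (R=0.5000) → pose (-0.5940, 4.9673, -2.6958)

(-0.5940, 4.9673, -2.6958)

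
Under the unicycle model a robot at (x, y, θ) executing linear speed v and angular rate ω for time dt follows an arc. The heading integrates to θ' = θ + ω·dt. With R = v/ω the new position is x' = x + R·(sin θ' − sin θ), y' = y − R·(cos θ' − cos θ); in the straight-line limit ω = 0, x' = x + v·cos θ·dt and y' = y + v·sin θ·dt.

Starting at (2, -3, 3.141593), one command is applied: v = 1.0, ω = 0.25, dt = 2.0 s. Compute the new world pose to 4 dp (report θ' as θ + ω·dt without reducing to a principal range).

θ' = 3.1416 + 0.25·2.0 = 3.6416
R = v/ω = 1.0/0.25 = 4.0000
x' = 2 + 4.0000·(sin 3.6416 − sin 3.1416) = 0.0823
y' = -3 − 4.0000·(cos 3.6416 − cos 3.1416) = -3.4897

(0.0823, -3.4897, 3.6416)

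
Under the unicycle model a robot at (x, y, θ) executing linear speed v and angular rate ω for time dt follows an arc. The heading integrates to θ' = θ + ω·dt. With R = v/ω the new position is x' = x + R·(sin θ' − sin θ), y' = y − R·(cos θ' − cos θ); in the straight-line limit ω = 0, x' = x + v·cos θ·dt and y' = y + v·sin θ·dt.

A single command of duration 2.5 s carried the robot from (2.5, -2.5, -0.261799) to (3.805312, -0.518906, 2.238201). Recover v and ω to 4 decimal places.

Δθ = 2.238201 − -0.261799 = 2.500000
ω = Δθ/dt = 2.500000/2.5 = 1.0000
R = −Δy/(cos θ' − cos θ) = 1.2500
v = R·ω = 1.2500·1.0000 = 1.2500

v = 1.2500, ω = 1.0000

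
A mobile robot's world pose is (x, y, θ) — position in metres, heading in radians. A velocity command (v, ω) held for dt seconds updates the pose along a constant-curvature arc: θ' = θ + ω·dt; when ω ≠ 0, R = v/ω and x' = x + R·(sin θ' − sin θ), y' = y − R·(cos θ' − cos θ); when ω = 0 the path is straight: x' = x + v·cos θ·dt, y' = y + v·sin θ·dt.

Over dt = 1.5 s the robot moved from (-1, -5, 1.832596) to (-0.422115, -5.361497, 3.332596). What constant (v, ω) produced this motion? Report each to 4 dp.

v = -0.5000, ω = 1.0000

Δθ = 3.332596 − 1.832596 = 1.500000
ω = Δθ/dt = 1.500000/1.5 = 1.0000
R = Δx/(sin θ' − sin θ) = -0.5000
v = R·ω = -0.5000·1.0000 = -0.5000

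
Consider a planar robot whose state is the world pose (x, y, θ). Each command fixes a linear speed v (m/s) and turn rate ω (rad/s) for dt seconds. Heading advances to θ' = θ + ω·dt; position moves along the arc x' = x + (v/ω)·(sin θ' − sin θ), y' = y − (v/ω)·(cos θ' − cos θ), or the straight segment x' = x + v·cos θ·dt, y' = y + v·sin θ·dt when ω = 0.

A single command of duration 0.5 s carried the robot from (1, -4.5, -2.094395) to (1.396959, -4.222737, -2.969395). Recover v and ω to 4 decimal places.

Δθ = -2.969395 − -2.094395 = -0.875000
ω = Δθ/dt = -0.875000/0.5 = -1.7500
R = Δx/(sin θ' − sin θ) = 0.5714
v = R·ω = 0.5714·-1.7500 = -1.0000

v = -1.0000, ω = -1.7500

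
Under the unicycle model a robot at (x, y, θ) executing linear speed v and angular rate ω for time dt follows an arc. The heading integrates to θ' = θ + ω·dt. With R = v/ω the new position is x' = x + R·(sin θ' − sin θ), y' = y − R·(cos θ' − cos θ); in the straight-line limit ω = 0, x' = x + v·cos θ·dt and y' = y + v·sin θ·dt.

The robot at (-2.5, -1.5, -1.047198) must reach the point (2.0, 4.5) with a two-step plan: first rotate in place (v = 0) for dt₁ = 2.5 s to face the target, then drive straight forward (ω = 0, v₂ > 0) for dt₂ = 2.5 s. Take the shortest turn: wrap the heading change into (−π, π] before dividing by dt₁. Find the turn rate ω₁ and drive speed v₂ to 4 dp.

heading to target = atan2(4.5−-1.5, 2−-2.5) = 0.9273
Δθ = wrap(0.9273 − -1.0472) = 1.9745; ω₁ = Δθ/dt₁ = 0.7898
distance = √((2−-2.5)² + (4.5−-1.5)²) = 7.5000; v₂ = distance/dt₂ = 3.0000

ω₁ = 0.7898, v₂ = 3.0000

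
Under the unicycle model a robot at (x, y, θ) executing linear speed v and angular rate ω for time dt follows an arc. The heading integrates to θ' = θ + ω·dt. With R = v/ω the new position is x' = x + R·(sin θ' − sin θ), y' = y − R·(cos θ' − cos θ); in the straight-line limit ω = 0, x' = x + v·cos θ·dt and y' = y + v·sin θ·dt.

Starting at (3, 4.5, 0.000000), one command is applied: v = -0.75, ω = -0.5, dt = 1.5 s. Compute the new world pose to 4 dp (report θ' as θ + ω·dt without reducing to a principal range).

θ' = 0.0000 + -0.5·1.5 = -0.7500
R = v/ω = -0.75/-0.5 = 1.5000
x' = 3 + 1.5000·(sin -0.7500 − sin 0.0000) = 1.9775
y' = 4.5 − 1.5000·(cos -0.7500 − cos 0.0000) = 4.9025

(1.9775, 4.9025, -0.7500)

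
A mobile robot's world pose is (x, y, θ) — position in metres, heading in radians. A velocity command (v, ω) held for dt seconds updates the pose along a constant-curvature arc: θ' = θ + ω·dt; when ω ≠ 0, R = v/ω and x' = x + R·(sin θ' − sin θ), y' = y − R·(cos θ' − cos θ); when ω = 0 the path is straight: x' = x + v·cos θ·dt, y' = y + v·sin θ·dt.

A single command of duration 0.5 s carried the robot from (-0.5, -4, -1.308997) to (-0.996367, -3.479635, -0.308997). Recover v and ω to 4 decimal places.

Δθ = -0.308997 − -1.308997 = 1.000000
ω = Δθ/dt = 1.000000/0.5 = 2.0000
R = −Δy/(cos θ' − cos θ) = -0.7500
v = R·ω = -0.7500·2.0000 = -1.5000

v = -1.5000, ω = 2.0000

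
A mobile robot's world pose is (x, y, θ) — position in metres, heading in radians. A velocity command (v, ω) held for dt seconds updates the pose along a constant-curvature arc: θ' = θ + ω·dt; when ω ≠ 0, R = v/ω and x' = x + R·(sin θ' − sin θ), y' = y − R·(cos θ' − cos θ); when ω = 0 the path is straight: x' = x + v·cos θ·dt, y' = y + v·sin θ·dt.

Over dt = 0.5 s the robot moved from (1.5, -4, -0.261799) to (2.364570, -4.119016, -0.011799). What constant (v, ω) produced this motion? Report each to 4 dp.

Δθ = -0.011799 − -0.261799 = 0.250000
ω = Δθ/dt = 0.250000/0.5 = 0.5000
R = Δx/(sin θ' − sin θ) = 3.5000
v = R·ω = 3.5000·0.5000 = 1.7500

v = 1.7500, ω = 0.5000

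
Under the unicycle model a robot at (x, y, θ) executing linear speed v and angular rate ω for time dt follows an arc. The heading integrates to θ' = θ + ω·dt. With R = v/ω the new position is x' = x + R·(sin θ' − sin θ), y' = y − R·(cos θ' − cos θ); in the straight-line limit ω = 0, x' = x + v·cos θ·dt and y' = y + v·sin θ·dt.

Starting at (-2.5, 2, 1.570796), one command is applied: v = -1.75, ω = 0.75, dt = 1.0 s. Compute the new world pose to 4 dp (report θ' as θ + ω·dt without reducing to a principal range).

θ' = 1.5708 + 0.75·1.0 = 2.3208
R = v/ω = -1.75/0.75 = -2.3333
x' = -2.5 + -2.3333·(sin 2.3208 − sin 1.5708) = -1.8739
y' = 2 − -2.3333·(cos 2.3208 − cos 1.5708) = 0.4095

(-1.8739, 0.4095, 2.3208)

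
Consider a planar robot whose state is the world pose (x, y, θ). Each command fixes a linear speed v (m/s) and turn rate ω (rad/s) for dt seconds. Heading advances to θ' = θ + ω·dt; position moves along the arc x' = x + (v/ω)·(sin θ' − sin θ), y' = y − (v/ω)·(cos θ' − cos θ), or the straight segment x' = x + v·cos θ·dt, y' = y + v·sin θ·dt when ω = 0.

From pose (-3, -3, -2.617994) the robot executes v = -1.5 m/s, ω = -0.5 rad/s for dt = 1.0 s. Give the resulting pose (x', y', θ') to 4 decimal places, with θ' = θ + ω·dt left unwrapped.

θ' = -2.6180 + -0.5·1.0 = -3.1180
R = v/ω = -1.5/-0.5 = 3.0000
x' = -3 + 3.0000·(sin -3.1180 − sin -2.6180) = -1.5708
y' = -3 − 3.0000·(cos -3.1180 − cos -2.6180) = -2.5989

(-1.5708, -2.5989, -3.1180)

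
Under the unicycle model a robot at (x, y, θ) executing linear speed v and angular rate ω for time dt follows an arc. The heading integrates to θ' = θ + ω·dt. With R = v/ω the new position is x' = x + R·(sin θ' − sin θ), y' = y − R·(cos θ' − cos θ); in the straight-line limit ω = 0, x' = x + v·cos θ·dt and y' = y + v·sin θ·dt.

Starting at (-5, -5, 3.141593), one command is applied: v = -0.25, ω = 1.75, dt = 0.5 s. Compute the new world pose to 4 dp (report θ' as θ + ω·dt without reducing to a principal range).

(-4.8904, -4.9487, 4.0166)

θ' = 3.1416 + 1.75·0.5 = 4.0166
R = v/ω = -0.25/1.75 = -0.1429
x' = -5 + -0.1429·(sin 4.0166 − sin 3.1416) = -4.8904
y' = -5 − -0.1429·(cos 4.0166 − cos 3.1416) = -4.9487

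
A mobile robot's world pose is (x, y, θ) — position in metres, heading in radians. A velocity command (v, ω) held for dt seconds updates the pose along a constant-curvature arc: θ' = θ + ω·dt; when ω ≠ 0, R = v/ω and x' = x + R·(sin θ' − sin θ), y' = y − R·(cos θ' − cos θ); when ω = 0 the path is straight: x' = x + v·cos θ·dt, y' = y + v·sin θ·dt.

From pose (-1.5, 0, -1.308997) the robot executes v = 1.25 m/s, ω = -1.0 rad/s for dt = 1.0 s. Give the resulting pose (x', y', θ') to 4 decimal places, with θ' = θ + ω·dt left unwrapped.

(-1.7828, -1.1647, -2.3090)

θ' = -1.3090 + -1.0·1.0 = -2.3090
R = v/ω = 1.25/-1.0 = -1.2500
x' = -1.5 + -1.2500·(sin -2.3090 − sin -1.3090) = -1.7828
y' = 0 − -1.2500·(cos -2.3090 − cos -1.3090) = -1.1647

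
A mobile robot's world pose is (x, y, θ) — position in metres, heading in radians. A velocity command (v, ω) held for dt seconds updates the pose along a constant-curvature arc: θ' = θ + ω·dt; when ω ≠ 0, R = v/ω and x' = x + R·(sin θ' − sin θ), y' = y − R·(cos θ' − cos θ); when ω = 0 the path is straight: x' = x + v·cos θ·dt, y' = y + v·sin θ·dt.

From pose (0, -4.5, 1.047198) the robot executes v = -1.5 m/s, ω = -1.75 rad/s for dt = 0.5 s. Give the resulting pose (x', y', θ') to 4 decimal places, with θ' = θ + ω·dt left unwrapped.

θ' = 1.0472 + -1.75·0.5 = 0.1722
R = v/ω = -1.5/-1.75 = 0.8571
x' = 0 + 0.8571·(sin 0.1722 − sin 1.0472) = -0.5954
y' = -4.5 − 0.8571·(cos 0.1722 − cos 1.0472) = -4.9159

(-0.5954, -4.9159, 0.1722)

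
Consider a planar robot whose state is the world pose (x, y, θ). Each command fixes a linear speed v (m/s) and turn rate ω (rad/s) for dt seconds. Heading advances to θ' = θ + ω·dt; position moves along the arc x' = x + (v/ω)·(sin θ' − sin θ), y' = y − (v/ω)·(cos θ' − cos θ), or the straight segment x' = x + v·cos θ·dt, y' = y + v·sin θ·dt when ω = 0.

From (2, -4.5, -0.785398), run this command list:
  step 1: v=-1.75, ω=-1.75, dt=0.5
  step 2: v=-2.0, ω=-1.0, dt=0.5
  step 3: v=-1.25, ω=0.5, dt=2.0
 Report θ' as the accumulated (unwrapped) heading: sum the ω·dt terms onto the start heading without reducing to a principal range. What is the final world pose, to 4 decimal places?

(2.2553, -0.3828, -1.1604)

step 1: θ'=-1.6604 (R=1.0000) → pose (1.7111, -3.7034, -1.6604)
step 2: θ'=-2.1604 (R=2.0000) → pose (2.0408, -2.7703, -2.1604)
step 3: θ'=-1.1604 (R=-2.5000) → pose (2.2553, -0.3828, -1.1604)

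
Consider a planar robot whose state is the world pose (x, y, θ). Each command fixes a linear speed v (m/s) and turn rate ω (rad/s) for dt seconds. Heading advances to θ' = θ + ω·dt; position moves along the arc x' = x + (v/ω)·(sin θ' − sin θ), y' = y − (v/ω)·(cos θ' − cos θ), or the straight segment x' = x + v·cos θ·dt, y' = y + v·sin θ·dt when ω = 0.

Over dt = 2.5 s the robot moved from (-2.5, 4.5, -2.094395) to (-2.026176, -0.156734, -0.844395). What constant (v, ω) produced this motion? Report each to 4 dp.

Δθ = -0.844395 − -2.094395 = 1.250000
ω = Δθ/dt = 1.250000/2.5 = 0.5000
R = −Δy/(cos θ' − cos θ) = 4.0000
v = R·ω = 4.0000·0.5000 = 2.0000

v = 2.0000, ω = 0.5000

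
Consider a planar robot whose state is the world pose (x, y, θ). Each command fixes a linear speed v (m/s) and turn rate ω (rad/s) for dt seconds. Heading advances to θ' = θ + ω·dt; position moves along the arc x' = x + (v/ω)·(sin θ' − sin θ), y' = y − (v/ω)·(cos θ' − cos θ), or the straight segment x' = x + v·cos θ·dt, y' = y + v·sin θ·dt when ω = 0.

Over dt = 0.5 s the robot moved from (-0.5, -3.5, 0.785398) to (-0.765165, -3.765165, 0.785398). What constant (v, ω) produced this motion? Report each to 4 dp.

Δθ = 0.785398 − 0.785398 = 0.000000
ω = Δθ/dt = 0.000000/0.5 = 0.0000
ω = 0 → v = (Δx·cos θ + Δy·sin θ)/dt = -0.7500

v = -0.7500, ω = 0.0000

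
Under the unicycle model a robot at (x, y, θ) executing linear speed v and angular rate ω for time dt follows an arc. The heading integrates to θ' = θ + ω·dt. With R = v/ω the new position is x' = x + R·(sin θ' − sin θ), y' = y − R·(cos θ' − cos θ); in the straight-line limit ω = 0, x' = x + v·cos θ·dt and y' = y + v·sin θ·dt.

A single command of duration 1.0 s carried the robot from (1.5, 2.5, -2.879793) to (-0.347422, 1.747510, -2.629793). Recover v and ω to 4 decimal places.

Δθ = -2.629793 − -2.879793 = 0.250000
ω = Δθ/dt = 0.250000/1.0 = 0.2500
R = Δx/(sin θ' − sin θ) = 8.0000
v = R·ω = 8.0000·0.2500 = 2.0000

v = 2.0000, ω = 0.2500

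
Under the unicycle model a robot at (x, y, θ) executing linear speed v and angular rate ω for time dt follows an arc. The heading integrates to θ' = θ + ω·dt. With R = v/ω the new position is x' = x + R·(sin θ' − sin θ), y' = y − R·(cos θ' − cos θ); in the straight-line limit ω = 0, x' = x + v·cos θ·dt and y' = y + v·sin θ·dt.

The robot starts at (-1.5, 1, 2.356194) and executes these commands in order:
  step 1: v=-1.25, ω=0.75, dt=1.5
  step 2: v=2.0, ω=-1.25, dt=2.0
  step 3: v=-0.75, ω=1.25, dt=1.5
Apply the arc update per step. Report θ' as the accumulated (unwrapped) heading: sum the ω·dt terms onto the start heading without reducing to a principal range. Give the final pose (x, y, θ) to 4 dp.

(-1.2994, 2.0960, 2.8562)

step 1: θ'=3.4812 (R=-1.6667) → pose (0.2337, 0.6070, 3.4812)
step 2: θ'=0.9812 (R=-1.6000) → pose (-1.6291, 3.0053, 0.9812)
step 3: θ'=2.8562 (R=-0.6000) → pose (-1.2994, 2.0960, 2.8562)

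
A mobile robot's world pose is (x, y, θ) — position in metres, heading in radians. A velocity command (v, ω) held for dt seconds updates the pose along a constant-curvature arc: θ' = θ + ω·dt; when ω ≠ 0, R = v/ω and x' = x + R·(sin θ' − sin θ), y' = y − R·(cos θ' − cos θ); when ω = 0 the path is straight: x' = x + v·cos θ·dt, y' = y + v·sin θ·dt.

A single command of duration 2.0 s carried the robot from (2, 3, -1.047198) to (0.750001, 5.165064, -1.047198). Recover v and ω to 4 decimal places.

v = -1.2500, ω = 0.0000

Δθ = -1.047198 − -1.047198 = 0.000000
ω = Δθ/dt = 0.000000/2.0 = 0.0000
ω = 0 → v = (Δx·cos θ + Δy·sin θ)/dt = -1.2500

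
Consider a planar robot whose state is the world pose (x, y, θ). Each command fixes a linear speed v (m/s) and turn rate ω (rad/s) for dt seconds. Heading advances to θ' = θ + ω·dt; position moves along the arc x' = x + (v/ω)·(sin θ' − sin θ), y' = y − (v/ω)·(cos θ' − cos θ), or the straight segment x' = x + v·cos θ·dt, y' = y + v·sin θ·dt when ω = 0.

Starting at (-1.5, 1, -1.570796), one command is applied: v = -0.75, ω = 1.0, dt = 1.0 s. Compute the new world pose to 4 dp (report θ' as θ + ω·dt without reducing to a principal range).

θ' = -1.5708 + 1.0·1.0 = -0.5708
R = v/ω = -0.75/1.0 = -0.7500
x' = -1.5 + -0.7500·(sin -0.5708 − sin -1.5708) = -1.8448
y' = 1 − -0.7500·(cos -0.5708 − cos -1.5708) = 1.6311

(-1.8448, 1.6311, -0.5708)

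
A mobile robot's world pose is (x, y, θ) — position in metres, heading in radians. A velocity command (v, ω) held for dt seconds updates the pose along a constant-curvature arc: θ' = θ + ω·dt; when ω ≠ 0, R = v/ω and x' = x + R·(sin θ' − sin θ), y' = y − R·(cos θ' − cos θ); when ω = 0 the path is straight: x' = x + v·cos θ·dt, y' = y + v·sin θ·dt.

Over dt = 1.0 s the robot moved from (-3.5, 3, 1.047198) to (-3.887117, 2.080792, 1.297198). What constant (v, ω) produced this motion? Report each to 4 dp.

v = -1.0000, ω = 0.2500

Δθ = 1.297198 − 1.047198 = 0.250000
ω = Δθ/dt = 0.250000/1.0 = 0.2500
R = −Δy/(cos θ' − cos θ) = -4.0000
v = R·ω = -4.0000·0.2500 = -1.0000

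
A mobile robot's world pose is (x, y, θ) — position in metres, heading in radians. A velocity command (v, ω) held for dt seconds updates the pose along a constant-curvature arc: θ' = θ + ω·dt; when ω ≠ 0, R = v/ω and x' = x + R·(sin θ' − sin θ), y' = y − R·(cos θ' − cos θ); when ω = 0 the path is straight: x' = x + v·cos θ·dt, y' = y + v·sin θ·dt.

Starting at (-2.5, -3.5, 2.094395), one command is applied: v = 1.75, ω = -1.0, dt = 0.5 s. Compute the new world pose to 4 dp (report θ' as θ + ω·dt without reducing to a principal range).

(-2.7340, -2.6663, 1.5944)

θ' = 2.0944 + -1.0·0.5 = 1.5944
R = v/ω = 1.75/-1.0 = -1.7500
x' = -2.5 + -1.7500·(sin 1.5944 − sin 2.0944) = -2.7340
y' = -3.5 − -1.7500·(cos 1.5944 − cos 2.0944) = -2.6663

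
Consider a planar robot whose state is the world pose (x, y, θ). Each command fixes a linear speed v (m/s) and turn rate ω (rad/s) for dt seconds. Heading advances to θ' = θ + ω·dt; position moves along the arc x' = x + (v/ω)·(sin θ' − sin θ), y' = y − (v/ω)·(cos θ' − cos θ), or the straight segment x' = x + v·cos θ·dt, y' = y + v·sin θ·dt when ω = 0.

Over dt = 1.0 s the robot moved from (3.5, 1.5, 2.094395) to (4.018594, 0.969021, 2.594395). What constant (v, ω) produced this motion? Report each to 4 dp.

Δθ = 2.594395 − 2.094395 = 0.500000
ω = Δθ/dt = 0.500000/1.0 = 0.5000
R = −Δy/(cos θ' − cos θ) = -1.5000
v = R·ω = -1.5000·0.5000 = -0.7500

v = -0.7500, ω = 0.5000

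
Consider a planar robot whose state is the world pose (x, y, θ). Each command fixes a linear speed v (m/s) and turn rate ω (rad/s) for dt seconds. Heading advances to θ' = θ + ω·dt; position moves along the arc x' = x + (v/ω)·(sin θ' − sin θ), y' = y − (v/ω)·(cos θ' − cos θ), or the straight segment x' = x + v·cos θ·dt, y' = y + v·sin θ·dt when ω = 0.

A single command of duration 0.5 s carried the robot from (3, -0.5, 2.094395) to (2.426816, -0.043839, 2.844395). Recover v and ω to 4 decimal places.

Δθ = 2.844395 − 2.094395 = 0.750000
ω = Δθ/dt = 0.750000/0.5 = 1.5000
R = Δx/(sin θ' − sin θ) = 1.0000
v = R·ω = 1.0000·1.5000 = 1.5000

v = 1.5000, ω = 1.5000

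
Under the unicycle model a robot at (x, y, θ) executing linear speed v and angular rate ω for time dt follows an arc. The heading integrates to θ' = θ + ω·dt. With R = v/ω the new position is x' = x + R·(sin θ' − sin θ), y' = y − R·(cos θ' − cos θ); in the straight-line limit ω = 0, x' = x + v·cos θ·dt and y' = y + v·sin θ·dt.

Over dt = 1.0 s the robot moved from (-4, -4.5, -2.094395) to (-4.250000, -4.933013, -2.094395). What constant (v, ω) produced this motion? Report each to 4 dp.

v = 0.5000, ω = 0.0000

Δθ = -2.094395 − -2.094395 = 0.000000
ω = Δθ/dt = 0.000000/1.0 = 0.0000
ω = 0 → v = (Δx·cos θ + Δy·sin θ)/dt = 0.5000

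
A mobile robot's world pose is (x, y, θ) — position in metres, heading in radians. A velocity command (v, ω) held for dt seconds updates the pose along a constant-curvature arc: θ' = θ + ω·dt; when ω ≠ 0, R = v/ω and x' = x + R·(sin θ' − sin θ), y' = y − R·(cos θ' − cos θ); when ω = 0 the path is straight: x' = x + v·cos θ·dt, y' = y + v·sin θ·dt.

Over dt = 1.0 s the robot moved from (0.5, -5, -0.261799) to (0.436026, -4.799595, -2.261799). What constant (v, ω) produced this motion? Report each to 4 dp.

v = -0.2500, ω = -2.0000

Δθ = -2.261799 − -0.261799 = -2.000000
ω = Δθ/dt = -2.000000/1.0 = -2.0000
R = −Δy/(cos θ' − cos θ) = 0.1250
v = R·ω = 0.1250·-2.0000 = -0.2500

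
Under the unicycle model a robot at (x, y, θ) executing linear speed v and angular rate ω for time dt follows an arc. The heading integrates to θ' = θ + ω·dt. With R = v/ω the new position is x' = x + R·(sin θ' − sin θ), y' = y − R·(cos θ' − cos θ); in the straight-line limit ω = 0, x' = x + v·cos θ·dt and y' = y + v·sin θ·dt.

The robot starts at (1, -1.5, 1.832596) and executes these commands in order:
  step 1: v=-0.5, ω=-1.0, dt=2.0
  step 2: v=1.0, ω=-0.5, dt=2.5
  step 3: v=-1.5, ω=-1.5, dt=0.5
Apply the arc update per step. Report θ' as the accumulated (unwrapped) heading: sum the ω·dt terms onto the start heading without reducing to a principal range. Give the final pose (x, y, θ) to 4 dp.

step 1: θ'=-0.1674 (R=0.5000) → pose (0.4337, -2.1224, -0.1674)
step 2: θ'=-1.4174 (R=-2.0000) → pose (2.0770, -3.7889, -1.4174)
step 3: θ'=-2.1674 (R=1.0000) → pose (2.2380, -3.0742, -2.1674)

(2.2380, -3.0742, -2.1674)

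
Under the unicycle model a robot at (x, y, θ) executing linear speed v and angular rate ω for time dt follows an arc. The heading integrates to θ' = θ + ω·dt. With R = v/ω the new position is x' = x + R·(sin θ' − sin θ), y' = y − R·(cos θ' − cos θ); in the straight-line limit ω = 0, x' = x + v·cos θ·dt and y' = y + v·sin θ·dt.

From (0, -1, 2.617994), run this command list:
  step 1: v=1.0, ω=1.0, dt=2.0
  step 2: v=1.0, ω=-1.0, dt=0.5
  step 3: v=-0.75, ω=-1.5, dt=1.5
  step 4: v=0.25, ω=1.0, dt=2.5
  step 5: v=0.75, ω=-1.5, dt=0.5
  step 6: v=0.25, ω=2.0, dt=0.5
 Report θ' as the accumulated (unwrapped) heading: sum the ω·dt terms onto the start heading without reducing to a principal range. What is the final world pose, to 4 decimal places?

(-1.5531, -2.7347, 4.6180)

step 1: θ'=4.6180 (R=1.0000) → pose (-1.4955, -1.7718, 4.6180)
step 2: θ'=4.1180 (R=-1.0000) → pose (-1.6626, -2.2375, 4.1180)
step 3: θ'=1.8680 (R=0.5000) → pose (-0.7703, -2.3711, 1.8680)
step 4: θ'=4.3680 (R=0.2500) → pose (-1.2446, -2.3599, 4.3680)
step 5: θ'=3.6180 (R=-0.5000) → pose (-1.4860, -2.6354, 3.6180)
step 6: θ'=4.6180 (R=0.1250) → pose (-1.5531, -2.7347, 4.6180)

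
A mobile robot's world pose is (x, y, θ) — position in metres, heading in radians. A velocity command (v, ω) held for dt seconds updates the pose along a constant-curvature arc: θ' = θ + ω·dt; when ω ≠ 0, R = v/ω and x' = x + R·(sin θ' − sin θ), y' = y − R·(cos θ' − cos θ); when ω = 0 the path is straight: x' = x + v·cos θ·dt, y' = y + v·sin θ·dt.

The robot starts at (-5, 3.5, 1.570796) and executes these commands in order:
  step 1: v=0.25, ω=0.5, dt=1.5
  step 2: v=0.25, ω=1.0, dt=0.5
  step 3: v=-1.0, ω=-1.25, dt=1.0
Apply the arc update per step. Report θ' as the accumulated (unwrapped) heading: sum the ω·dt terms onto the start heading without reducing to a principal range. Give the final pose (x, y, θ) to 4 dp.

(-4.6905, 3.1485, 1.5708)

step 1: θ'=2.3208 (R=0.5000) → pose (-5.1342, 3.8408, 2.3208)
step 2: θ'=2.8208 (R=0.2500) → pose (-5.2382, 3.9077, 2.8208)
step 3: θ'=1.5708 (R=0.8000) → pose (-4.6905, 3.1485, 1.5708)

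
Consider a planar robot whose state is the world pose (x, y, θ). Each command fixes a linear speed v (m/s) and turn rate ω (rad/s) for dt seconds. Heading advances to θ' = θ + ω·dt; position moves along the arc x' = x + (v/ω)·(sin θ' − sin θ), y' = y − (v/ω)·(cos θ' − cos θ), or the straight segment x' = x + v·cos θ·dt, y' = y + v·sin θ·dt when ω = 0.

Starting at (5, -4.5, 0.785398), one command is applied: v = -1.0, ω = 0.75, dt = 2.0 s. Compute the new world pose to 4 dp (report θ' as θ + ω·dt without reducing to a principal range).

θ' = 0.7854 + 0.75·2.0 = 2.2854
R = v/ω = -1.0/0.75 = -1.3333
x' = 5 + -1.3333·(sin 2.2854 − sin 0.7854) = 4.9357
y' = -4.5 − -1.3333·(cos 2.2854 − cos 0.7854) = -6.3166

(4.9357, -6.3166, 2.2854)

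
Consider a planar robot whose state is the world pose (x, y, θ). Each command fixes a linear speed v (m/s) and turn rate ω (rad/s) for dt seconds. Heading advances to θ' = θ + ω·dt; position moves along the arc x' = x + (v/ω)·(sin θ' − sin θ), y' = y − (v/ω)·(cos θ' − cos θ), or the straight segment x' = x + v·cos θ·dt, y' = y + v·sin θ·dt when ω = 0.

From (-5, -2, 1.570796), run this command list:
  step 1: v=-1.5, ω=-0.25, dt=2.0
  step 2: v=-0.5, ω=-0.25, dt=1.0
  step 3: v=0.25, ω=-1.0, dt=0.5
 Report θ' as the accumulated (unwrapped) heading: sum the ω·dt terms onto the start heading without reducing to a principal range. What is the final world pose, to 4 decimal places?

step 1: θ'=1.0708 (R=6.0000) → pose (-5.7345, -4.8766, 1.0708)
step 2: θ'=0.8208 (R=2.0000) → pose (-6.0263, -5.2810, 0.8208)
step 3: θ'=0.3208 (R=-0.2500) → pose (-5.9222, -5.2141, 0.3208)

(-5.9222, -5.2141, 0.3208)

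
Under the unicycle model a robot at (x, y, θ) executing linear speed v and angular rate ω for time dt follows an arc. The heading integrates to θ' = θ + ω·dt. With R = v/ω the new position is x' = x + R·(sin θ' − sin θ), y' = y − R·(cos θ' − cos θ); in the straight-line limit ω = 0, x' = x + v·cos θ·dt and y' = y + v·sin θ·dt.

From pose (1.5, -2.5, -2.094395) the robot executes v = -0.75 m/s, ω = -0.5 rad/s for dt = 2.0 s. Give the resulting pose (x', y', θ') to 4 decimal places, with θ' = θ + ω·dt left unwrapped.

(2.7283, -1.7517, -3.0944)

θ' = -2.0944 + -0.5·2.0 = -3.0944
R = v/ω = -0.75/-0.5 = 1.5000
x' = 1.5 + 1.5000·(sin -3.0944 − sin -2.0944) = 2.7283
y' = -2.5 − 1.5000·(cos -3.0944 − cos -2.0944) = -1.7517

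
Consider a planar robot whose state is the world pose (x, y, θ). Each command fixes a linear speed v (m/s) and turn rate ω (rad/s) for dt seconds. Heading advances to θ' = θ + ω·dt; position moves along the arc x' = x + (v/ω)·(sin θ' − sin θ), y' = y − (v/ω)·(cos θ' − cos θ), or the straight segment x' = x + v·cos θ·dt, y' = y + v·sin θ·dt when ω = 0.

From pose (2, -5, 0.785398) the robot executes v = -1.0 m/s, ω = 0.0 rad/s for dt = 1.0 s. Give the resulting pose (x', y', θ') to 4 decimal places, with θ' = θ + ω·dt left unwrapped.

θ' = 0.7854 + 0.0·1.0 = 0.7854
ω = 0 → straight: x' = 2 + -1.0·cos(0.7854)·1.0 = 1.2929
y' = -5 + -1.0·sin(0.7854)·1.0 = -5.7071

(1.2929, -5.7071, 0.7854)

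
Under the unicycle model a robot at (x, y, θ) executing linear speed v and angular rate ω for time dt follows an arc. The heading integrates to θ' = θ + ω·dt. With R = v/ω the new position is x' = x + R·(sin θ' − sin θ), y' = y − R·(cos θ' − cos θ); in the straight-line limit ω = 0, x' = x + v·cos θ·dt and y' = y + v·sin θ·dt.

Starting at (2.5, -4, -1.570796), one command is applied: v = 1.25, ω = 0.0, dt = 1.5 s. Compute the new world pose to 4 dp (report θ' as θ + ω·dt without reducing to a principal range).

(2.5000, -5.8750, -1.5708)

θ' = -1.5708 + 0.0·1.5 = -1.5708
ω = 0 → straight: x' = 2.5 + 1.25·cos(-1.5708)·1.5 = 2.5000
y' = -4 + 1.25·sin(-1.5708)·1.5 = -5.8750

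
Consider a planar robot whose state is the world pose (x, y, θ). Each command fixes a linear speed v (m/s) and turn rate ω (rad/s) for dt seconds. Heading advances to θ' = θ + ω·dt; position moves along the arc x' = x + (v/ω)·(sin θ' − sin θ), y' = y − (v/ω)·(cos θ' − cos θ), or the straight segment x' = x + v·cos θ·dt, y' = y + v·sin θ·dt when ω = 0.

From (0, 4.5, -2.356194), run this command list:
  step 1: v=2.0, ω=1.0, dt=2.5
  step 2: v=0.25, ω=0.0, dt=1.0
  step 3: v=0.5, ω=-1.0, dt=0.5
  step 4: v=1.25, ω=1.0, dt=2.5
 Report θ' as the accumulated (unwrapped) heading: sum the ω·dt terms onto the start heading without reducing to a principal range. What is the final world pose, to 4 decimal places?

step 1: θ'=0.1438 (R=2.0000) → pose (1.7008, 1.1064, 0.1438)
step 2: θ'=0.1438 (straight) → pose (1.9483, 1.1423, 0.1438)
step 3: θ'=-0.3562 (R=-0.5000) → pose (2.1943, 1.1160, -0.3562)
step 4: θ'=2.1438 (R=1.2500) → pose (3.6805, 2.9653, 2.1438)

(3.6805, 2.9653, 2.1438)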